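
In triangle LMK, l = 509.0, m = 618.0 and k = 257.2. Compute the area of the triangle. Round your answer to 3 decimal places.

area ≈ 63904.642

Semiperimeter s = (509 + 618 + 257.2)/2 = 692.1.
Heron's formula: area = √(692.1·183.1·74.1·434.9) ≈ 63905.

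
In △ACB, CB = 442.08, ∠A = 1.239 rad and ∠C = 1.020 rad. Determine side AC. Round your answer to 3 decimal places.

361.155

The third angle is ∠B = π − ∠A − ∠C = 0.883 rad.
Law of sines: AC = CB·sin B/sin A ≈ 361.16.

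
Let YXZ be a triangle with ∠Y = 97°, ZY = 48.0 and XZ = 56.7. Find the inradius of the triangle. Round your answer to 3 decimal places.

Law of sines: sin X = ZY·sin Y/XZ ≈ 0.84025.
Since XZ ≥ ZY, only the acute value applies: ∠X ≈ 57.17°.
Then ∠Z = 180° − ∠Y − ∠X ≈ 25.83°.
Law of sines gives YX = XZ·sin Z/sin Y ≈ 24.893.
Area = ½·XZ·ZY·sin Z ≈ 592.98.
Semiperimeter s = (56.7+48+24.893)/2 = 64.796.
Inradius = area/s = 592.98/64.796 ≈ 9.1514.

9.151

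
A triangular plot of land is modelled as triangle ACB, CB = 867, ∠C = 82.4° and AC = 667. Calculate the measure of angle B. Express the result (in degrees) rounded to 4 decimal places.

By the law of cosines, BA² = AC² + CB² − 2·AC·CB·cos C = 1.0436e+06, so BA ≈ 1021.6.
Law of cosines again: cos B = (CB² + BA² − AC²)/(2·CB·BA) ≈ 0.76234, so ∠B ≈ 40.33°.

∠B ≈ 40.3292°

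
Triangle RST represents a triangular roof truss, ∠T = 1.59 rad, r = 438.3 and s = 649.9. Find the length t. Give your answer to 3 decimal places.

By the law of cosines, t² = r² + s² − 2·r·s·cos T = 6.2542e+05, so t ≈ 790.83.

790.833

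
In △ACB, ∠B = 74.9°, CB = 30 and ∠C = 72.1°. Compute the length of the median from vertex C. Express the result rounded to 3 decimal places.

34.311

The third angle is ∠A = 180° − ∠C − ∠B = 33.00°.
Law of sines: BA = CB·sin C/sin A ≈ 52.416.
Law of sines: AC = CB·sin B/sin A ≈ 53.181.
Median from C: ½√(2·AC² + 2·CB² − BA²) ≈ 34.311.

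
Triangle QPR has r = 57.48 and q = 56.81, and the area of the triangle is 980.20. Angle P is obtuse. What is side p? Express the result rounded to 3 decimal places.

From area = ½·r·q·sin P, we get sin P = 2·area/(r·q) ≈ 0.60035.
Taking the obtuse solution, ∠P ≈ 143.11°.
Law of cosines then gives p ≈ 108.42.

108.417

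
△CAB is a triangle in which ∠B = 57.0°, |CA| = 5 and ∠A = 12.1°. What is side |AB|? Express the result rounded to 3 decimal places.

5.570

The third angle is ∠C = 180° − ∠A − ∠B = 110.90°.
Law of sines: |AB| = |CA|·sin C/sin B ≈ 5.5696.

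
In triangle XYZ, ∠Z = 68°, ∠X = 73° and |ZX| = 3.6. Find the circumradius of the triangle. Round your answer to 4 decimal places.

R ≈ 2.8602

The third angle is ∠Y = 180° − ∠Z − ∠X = 39.00°.
Law of sines: |YZ| = |ZX|·sin X/sin Y ≈ 5.4705.
Law of sines: |XY| = |ZX|·sin Z/sin Y ≈ 5.3039.
Circumradius = |ZX|/(2 sin Y) ≈ 2.8602.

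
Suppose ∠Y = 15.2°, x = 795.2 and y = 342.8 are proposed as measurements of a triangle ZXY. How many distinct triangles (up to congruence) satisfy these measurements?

2

x·sin Y = 795.2·sin(15.2°) ≈ 208.5.
Since x sin Y < y < x (208.5 < 342.8 < 795.2), two triangles exist.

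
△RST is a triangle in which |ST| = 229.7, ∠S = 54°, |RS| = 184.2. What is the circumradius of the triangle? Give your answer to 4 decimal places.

118.8048

By the law of cosines, |TR|² = |RS|² + |ST|² − 2·|RS|·|ST|·cos S = 36952, so |TR| ≈ 192.23.
Area = ½·|RS|·|ST|·sin S ≈ 17115.
Circumradius = |TR|/(2 sin S) ≈ 118.8.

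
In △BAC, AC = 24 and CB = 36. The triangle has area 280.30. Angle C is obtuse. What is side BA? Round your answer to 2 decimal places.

56.45

From area = ½·AC·CB·sin C, we get sin C = 2·area/(AC·CB) ≈ 0.64884.
Taking the obtuse solution, ∠C ≈ 139.55°.
Law of cosines then gives BA ≈ 56.452.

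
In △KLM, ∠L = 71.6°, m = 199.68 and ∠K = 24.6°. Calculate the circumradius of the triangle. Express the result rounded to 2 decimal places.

The third angle is ∠M = 180° − ∠K − ∠L = 83.80°.
Law of sines: k = m·sin K/sin M ≈ 83.612.
Law of sines: l = m·sin L/sin M ≈ 190.59.
Circumradius = m/(2 sin M) ≈ 100.43.

R ≈ 100.43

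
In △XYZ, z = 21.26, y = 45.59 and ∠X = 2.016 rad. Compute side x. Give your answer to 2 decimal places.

58.01

By the law of cosines, x² = y² + z² − 2·y·z·cos X = 3365.2, so x ≈ 58.011.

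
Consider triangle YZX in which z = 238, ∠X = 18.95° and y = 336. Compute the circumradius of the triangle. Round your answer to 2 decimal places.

By the law of cosines, x² = y² + z² − 2·y·z·cos X = 18272, so x ≈ 135.17.
Area = ½·y·z·sin X ≈ 12985.
Circumradius = x/(2 sin X) ≈ 208.13.

R ≈ 208.13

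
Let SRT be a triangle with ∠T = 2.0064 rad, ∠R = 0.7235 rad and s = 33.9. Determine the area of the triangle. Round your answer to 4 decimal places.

area ≈ 861.8337

The third angle is ∠S = π − ∠R − ∠T = 0.4117 rad.
Law of sines: r = s·sin R/sin S ≈ 56.083.
Law of sines: t = s·sin T/sin S ≈ 76.805.
Area = ½·s·r·sin T ≈ 861.83.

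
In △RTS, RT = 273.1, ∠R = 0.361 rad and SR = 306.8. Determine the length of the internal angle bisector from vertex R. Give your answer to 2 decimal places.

t_R ≈ 284.28

By the law of cosines, TS² = SR² + RT² − 2·SR·RT·cos R = 11937, so TS ≈ 109.26.
The bisector from R has length 2·SR·RT·cos(∠R/2)/(SR+RT) ≈ 284.28.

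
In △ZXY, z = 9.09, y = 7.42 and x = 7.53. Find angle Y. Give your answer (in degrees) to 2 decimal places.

By the law of cosines, cos Y = (z² + x² − y²) / (2·z·x) ≈ 0.61560, so ∠Y ≈ 52.00°.

∠Y ≈ 52.00°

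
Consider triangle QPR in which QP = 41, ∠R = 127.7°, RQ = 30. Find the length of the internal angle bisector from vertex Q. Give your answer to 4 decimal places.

Law of sines: sin P = RQ·sin R/QP ≈ 0.57894.
Since QP ≥ RQ, only the acute value applies: ∠P ≈ 35.38°.
Then ∠Q = 180° − ∠R − ∠P ≈ 16.92°.
Law of sines gives PR = QP·sin Q/sin R ≈ 15.084.
The bisector from Q has length 2·RQ·QP·cos(∠Q/2)/(RQ+QP) ≈ 34.271.

34.2707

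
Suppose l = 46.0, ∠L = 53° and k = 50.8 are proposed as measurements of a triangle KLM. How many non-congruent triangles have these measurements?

k·sin L = 50.8·sin(53°) ≈ 40.57.
Since k sin L < l < k (40.57 < 46.0 < 50.8), two triangles exist.

2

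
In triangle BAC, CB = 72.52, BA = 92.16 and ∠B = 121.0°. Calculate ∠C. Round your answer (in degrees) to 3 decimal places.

By the law of cosines, AC² = CB² + BA² − 2·CB·BA·cos B = 20637, so AC ≈ 143.66.
Law of cosines again: cos C = (AC² + CB² − BA²)/(2·AC·CB) ≈ 0.83523, so ∠C ≈ 33.36°.

33.360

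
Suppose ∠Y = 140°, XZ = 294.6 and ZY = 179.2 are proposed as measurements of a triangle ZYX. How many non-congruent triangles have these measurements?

1

ZY·sin Y = 179.2·sin(140°) ≈ 115.2.
Since ∠Y is not acute, a triangle exists only if XZ > ZY; here XZ > ZY, so there is exactly one triangle.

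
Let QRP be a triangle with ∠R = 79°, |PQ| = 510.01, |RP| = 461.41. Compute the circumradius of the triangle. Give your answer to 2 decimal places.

259.78

Law of sines: sin Q = |RP|·sin R/|PQ| ≈ 0.88809.
Since |PQ| ≥ |RP|, only the acute value applies: ∠Q ≈ 62.63°.
Then ∠P = 180° − ∠R − ∠Q ≈ 38.37°.
Law of sines gives |QR| = |PQ|·sin P/sin R ≈ 322.48.
Circumradius = |PQ|/(2 sin R) ≈ 259.78.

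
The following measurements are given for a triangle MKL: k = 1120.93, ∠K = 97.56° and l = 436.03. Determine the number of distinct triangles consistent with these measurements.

l·sin K = 436.03·sin(97.56°) ≈ 432.2.
Since ∠K is not acute, a triangle exists only if k > l; here k > l, so there is exactly one triangle.

1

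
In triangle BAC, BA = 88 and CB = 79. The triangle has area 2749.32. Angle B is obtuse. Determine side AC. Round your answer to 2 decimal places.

149.98

From area = ½·CB·BA·sin B, we get sin B = 2·area/(CB·BA) ≈ 0.79094.
Taking the obtuse solution, ∠B ≈ 2.229 rad.
Law of cosines then gives AC ≈ 149.98.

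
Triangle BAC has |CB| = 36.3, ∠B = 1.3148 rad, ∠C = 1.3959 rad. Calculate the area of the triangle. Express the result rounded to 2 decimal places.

1502.70

The third angle is ∠A = π − ∠C − ∠B = 0.4309 rad.
Law of sines: |AC| = |CB|·sin B/sin A ≈ 84.076.
Law of sines: |BA| = |CB|·sin C/sin A ≈ 85.582.
Area = ½·|CB|·|AC|·sin C ≈ 1502.7.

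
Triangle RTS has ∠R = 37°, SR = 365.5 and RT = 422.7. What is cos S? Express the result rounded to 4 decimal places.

By the law of cosines, TS² = SR² + RT² − 2·SR·RT·cos R = 65492, so TS ≈ 255.91.
Law of cosines again: cos S = (TS² + SR² − RT²)/(2·TS·SR) ≈ 0.10909, so ∠S ≈ 83.74°.

0.1091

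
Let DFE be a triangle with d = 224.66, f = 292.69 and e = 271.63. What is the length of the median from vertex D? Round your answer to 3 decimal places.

Median from D: ½√(2·f² + 2·e² − d²) ≈ 259.05.

m_D ≈ 259.050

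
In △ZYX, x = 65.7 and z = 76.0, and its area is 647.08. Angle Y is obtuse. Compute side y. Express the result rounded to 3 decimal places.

140.491

From area = ½·x·z·sin Y, we get sin Y = 2·area/(x·z) ≈ 0.25918.
Taking the obtuse solution, ∠Y ≈ 164.98°.
Law of cosines then gives y ≈ 140.49.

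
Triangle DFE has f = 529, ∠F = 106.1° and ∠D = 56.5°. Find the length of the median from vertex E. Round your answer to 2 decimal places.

488.41

The third angle is ∠E = 180° − ∠D − ∠F = 17.40°.
Law of sines: d = f·sin D/sin F ≈ 459.13.
Law of sines: e = f·sin E/sin F ≈ 164.65.
Median from E: ½√(2·d² + 2·f² − e²) ≈ 488.41.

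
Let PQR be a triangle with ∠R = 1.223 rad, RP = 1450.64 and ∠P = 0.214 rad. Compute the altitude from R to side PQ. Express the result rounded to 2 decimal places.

h_R ≈ 308.07

The third angle is ∠Q = π − ∠R − ∠P = 1.705 rad.
Law of sines: QR = RP·sin P/sin Q ≈ 310.85.
Law of sines: PQ = RP·sin R/sin Q ≈ 1376.1.
Area = ½·RP·QR·sin R ≈ 2.1197e+05.
The altitude from R has length 2·area/PQ ≈ 308.07.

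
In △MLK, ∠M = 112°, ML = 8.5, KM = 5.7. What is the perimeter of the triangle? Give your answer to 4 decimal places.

By the law of cosines, LK² = KM² + ML² − 2·KM·ML·cos M = 141.04, so LK ≈ 11.876.
Semiperimeter s = (11.876+5.7+8.5)/2 = 13.038.
Perimeter = 11.876 + 5.7 + 8.5 = 26.076.

26.0760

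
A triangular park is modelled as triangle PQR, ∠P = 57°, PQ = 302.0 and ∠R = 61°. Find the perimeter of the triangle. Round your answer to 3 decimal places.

The third angle is ∠Q = 180° − ∠R − ∠P = 62.00°.
Law of sines: QR = PQ·sin P/sin R ≈ 289.59.
Law of sines: RP = PQ·sin Q/sin R ≈ 304.88.
Semiperimeter s = (289.59+304.88+302)/2 = 448.23.
Perimeter = 289.59 + 304.88 + 302 = 896.46.

896.463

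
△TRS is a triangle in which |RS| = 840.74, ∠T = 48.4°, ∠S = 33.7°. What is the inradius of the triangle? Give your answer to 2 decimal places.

The third angle is ∠R = 180° − ∠S − ∠T = 97.90°.
Law of sines: |ST| = |RS|·sin R/sin T ≈ 1113.6.
Law of sines: |TR| = |RS|·sin S/sin T ≈ 623.8.
Area = ½·|RS|·|ST|·sin S ≈ 2.5974e+05.
Semiperimeter s = (840.74+1113.6+623.8)/2 = 1289.1.
Inradius = area/s = 2.5974e+05/1289.1 ≈ 201.49.

201.49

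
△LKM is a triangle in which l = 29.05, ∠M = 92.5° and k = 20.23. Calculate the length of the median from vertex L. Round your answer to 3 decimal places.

25.414

By the law of cosines, m² = l² + k² − 2·l·k·cos M = 1304.4, so m ≈ 36.117.
Median from L: ½√(2·k² + 2·m² − l²) ≈ 25.414.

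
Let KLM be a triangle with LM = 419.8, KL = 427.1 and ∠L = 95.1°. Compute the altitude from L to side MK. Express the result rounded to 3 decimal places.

By the law of cosines, MK² = KL² + LM² − 2·KL·LM·cos L = 3.9052e+05, so MK ≈ 624.92.
Area = ½·KL·LM·sin L ≈ 89293.
The altitude from L has length 2·area/MK ≈ 285.78.

h_L ≈ 285.776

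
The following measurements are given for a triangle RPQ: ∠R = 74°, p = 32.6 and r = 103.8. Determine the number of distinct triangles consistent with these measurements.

p·sin R = 32.6·sin(74°) ≈ 31.34.
Since r ≥ p, exactly one triangle exists.

1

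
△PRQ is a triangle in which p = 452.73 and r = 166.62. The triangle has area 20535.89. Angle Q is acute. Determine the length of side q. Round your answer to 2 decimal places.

325.86

From area = ½·p·r·sin Q, we get sin Q = 2·area/(p·r) ≈ 0.54447.
Taking the acute solution, ∠Q ≈ 0.5758 rad.
Law of cosines then gives q ≈ 325.86.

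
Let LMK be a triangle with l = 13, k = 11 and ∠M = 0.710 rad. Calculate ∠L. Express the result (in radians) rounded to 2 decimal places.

By the law of cosines, m² = k² + l² − 2·k·l·cos M = 73.109, so m ≈ 8.5504.
Law of cosines again: cos L = (m² + k² − l²)/(2·m·k) ≈ 0.13348, so ∠L ≈ 1.437 rad.

∠L ≈ 1.44 rad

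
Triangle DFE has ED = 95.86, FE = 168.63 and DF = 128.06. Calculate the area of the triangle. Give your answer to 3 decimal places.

Semiperimeter s = (168.63 + 95.86 + 128.06)/2 = 196.28.
Heron's formula: area = √(196.28·27.645·100.42·68.215) ≈ 6096.5.

area ≈ 6096.492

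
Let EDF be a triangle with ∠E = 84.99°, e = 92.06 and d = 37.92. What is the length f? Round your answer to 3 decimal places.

87.264

Law of sines: sin D = d·sin E/e ≈ 0.41033.
Since e ≥ d, only the acute value applies: ∠D ≈ 24.23°.
Then ∠F = 180° − ∠E − ∠D ≈ 70.78°.
Law of sines gives f = e·sin F/sin E ≈ 87.264.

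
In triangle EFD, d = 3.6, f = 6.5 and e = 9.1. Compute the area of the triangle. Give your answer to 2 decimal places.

9.45

Semiperimeter s = (9.1 + 6.5 + 3.6)/2 = 9.6.
Heron's formula: area = √(9.6·0.5·3.1·6) ≈ 9.4488.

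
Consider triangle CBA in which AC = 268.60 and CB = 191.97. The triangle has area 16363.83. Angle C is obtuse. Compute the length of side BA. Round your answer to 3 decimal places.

434.384

From area = ½·AC·CB·sin C, we get sin C = 2·area/(AC·CB) ≈ 0.63471.
Taking the obtuse solution, ∠C ≈ 140.60°.
Law of cosines then gives BA ≈ 434.38.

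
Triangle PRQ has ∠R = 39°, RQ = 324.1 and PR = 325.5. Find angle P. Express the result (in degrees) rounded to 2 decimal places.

By the law of cosines, QP² = PR² + RQ² − 2·PR·RQ·cos R = 47022, so QP ≈ 216.84.
Law of cosines again: cos P = (QP² + PR² − RQ²)/(2·QP·PR) ≈ 0.33954, so ∠P ≈ 70.15°.

70.15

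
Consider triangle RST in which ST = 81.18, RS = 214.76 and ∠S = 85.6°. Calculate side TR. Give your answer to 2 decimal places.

By the law of cosines, TR² = RS² + ST² − 2·RS·ST·cos S = 50037, so TR ≈ 223.69.

223.69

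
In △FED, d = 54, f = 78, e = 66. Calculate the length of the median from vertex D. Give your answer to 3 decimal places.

Median from D: ½√(2·f² + 2·e² − d²) ≈ 67.015.

67.015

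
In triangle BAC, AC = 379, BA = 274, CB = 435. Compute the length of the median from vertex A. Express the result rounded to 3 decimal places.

Median from A: ½√(2·BA² + 2·AC² − CB²) ≈ 249.1.

m_A ≈ 249.103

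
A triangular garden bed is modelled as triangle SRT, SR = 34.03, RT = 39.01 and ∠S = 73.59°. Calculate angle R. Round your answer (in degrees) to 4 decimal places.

49.6057

Law of sines: sin T = SR·sin S/RT ≈ 0.83681.
Since RT ≥ SR, only the acute value applies: ∠T ≈ 56.80°.
Then ∠R = 180° − ∠S − ∠T ≈ 49.61°.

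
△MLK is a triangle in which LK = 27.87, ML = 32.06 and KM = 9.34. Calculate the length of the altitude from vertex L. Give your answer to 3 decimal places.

h_L ≈ 26.453

Semiperimeter s = (27.87 + 9.34 + 32.06)/2 = 34.635.
Heron's formula: area = √(34.635·6.765·25.295·2.575) ≈ 123.54.
The altitude from L has length 2·area/KM ≈ 26.453.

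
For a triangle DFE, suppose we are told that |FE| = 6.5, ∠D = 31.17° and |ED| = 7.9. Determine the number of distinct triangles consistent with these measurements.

|ED|·sin D = 7.9·sin(31.17°) ≈ 4.089.
Since |ED| sin D < |FE| < |ED| (4.089 < 6.5 < 7.9), two triangles exist.

2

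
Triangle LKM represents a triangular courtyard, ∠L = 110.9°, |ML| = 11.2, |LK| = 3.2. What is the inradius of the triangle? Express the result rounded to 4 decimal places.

r ≈ 1.2356

By the law of cosines, |KM|² = |ML|² + |LK|² − 2·|ML|·|LK|·cos L = 161.25, so |KM| ≈ 12.698.
Area = ½·|ML|·|LK|·sin L ≈ 16.741.
Semiperimeter s = (12.698+11.2+3.2)/2 = 13.549.
Inradius = area/s = 16.741/13.549 ≈ 1.2356.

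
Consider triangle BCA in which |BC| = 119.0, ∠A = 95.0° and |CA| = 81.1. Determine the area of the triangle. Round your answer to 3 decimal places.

Law of sines: sin B = |CA|·sin A/|BC| ≈ 0.67892.
Since |BC| ≥ |CA|, only the acute value applies: ∠B ≈ 42.76°.
Then ∠C = 180° − ∠A − ∠B ≈ 42.24°.
Law of sines gives |AB| = |BC|·sin C/sin A ≈ 80.303.
Area = ½·|BC|·|CA|·sin C ≈ 3243.9.

area ≈ 3243.896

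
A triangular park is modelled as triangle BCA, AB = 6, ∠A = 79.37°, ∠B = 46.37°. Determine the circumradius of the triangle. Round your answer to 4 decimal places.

The third angle is ∠C = 180° − ∠A − ∠B = 54.26°.
Law of sines: CA = AB·sin B/sin C ≈ 5.3505.
Law of sines: BC = AB·sin A/sin C ≈ 7.2653.
Circumradius = AB/(2 sin C) ≈ 3.6961.

3.6961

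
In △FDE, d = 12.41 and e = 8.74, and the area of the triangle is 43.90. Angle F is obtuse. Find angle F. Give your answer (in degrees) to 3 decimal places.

From area = ½·d·e·sin F, we get sin F = 2·area/(d·e) ≈ 0.80949.
Taking the obtuse solution, ∠F ≈ 125.95°.

125.954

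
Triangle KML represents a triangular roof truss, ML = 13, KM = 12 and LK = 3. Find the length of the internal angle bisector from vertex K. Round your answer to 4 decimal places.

By the law of cosines, cos K = (LK² + KM² − ML²) / (2·LK·KM) ≈ -0.22222, so ∠K ≈ 102.84°.
The bisector from K has length 2·LK·KM·cos(∠K/2)/(LK+KM) ≈ 2.9933.

t_K ≈ 2.9933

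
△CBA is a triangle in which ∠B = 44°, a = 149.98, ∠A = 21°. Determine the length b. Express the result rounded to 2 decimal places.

The third angle is ∠C = 180° − ∠B − ∠A = 115.00°.
Law of sines: b = a·sin B/sin A ≈ 290.72.

290.72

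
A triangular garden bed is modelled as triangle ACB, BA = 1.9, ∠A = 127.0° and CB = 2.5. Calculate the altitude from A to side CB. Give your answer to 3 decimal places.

h_A ≈ 0.512

Law of sines: sin C = BA·sin A/CB ≈ 0.60696.
Since CB ≥ BA, only the acute value applies: ∠C ≈ 37.37°.
Then ∠B = 180° − ∠A − ∠C ≈ 15.63°.
Law of sines gives AC = CB·sin B/sin A ≈ 0.84338.
Area = ½·CB·BA·sin B ≈ 0.63987.
The altitude from A has length 2·area/CB ≈ 0.5119.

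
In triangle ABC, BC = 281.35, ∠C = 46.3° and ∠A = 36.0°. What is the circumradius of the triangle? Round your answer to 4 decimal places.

The third angle is ∠B = 180° − ∠C − ∠A = 97.70°.
Law of sines: CA = BC·sin B/sin A ≈ 474.35.
Law of sines: AB = BC·sin C/sin A ≈ 346.06.
Circumradius = BC/(2 sin A) ≈ 239.33.

239.3306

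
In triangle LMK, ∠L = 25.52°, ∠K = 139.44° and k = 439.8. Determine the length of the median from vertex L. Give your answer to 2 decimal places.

301.47

The third angle is ∠M = 180° − ∠K − ∠L = 15.04°.
Law of sines: l = k·sin L/sin K ≈ 291.39.
Law of sines: m = k·sin M/sin K ≈ 175.51.
Median from L: ½√(2·m² + 2·k² − l²) ≈ 301.47.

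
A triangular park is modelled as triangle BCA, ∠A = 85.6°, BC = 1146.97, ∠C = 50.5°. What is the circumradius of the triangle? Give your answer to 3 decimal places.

The third angle is ∠B = 180° − ∠C − ∠A = 43.90°.
Law of sines: CA = BC·sin B/sin A ≈ 797.66.
Law of sines: AB = BC·sin C/sin A ≈ 887.65.
Circumradius = BC/(2 sin A) ≈ 575.18.

575.180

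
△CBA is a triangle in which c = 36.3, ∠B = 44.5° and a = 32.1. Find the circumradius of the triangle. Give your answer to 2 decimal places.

By the law of cosines, b² = a² + c² − 2·a·c·cos B = 685.9, so b ≈ 26.19.
Area = ½·a·c·sin B ≈ 408.36.
Circumradius = b/(2 sin B) ≈ 18.683.

18.68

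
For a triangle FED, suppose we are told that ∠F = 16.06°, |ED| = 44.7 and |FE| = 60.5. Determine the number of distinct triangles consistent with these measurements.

2

|FE|·sin F = 60.5·sin(16.06°) ≈ 16.74.
Since |FE| sin F < |ED| < |FE| (16.74 < 44.7 < 60.5), two triangles exist.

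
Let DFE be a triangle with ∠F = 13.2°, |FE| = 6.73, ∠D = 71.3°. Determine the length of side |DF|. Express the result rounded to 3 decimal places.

The third angle is ∠E = 180° − ∠D − ∠F = 95.50°.
Law of sines: |DF| = |FE|·sin E/sin D ≈ 7.0724.

7.072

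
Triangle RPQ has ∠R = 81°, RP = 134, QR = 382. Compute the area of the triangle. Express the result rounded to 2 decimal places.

25278.90

Area = ½·QR·RP·sin R ≈ 25279.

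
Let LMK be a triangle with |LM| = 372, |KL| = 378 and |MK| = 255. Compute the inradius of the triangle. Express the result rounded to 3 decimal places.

r ≈ 89.456

Semiperimeter s = (255 + 378 + 372)/2 = 502.5.
Heron's formula: area = √(502.5·247.5·124.5·130.5) ≈ 44952.
Inradius = area/s = 44952/502.5 ≈ 89.456.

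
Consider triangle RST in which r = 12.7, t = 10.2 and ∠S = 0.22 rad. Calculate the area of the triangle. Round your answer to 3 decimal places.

Area = ½·t·r·sin S ≈ 14.135.

14.135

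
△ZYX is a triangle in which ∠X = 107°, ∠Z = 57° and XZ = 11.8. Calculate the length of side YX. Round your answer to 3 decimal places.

35.903

The third angle is ∠Y = 180° − ∠X − ∠Z = 16.00°.
Law of sines: YX = XZ·sin Z/sin Y ≈ 35.903.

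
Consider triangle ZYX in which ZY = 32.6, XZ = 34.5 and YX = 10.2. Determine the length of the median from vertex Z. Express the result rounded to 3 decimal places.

33.174

Median from Z: ½√(2·XZ² + 2·ZY² − YX²) ≈ 33.174.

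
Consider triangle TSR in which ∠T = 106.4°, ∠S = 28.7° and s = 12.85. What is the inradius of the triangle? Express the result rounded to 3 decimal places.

The third angle is ∠R = 180° − ∠T − ∠S = 44.90°.
Law of sines: t = s·sin T/sin S ≈ 25.67.
Law of sines: r = s·sin R/sin S ≈ 18.888.
Area = ½·s·t·sin R ≈ 116.42.
Semiperimeter p = (25.67+12.85+18.888)/2 = 28.704.
Inradius = area/p = 116.42/28.704 ≈ 4.0558.

4.056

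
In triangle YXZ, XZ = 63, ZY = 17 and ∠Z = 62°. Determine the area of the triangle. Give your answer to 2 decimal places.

area ≈ 472.82

Area = ½·XZ·ZY·sin Z ≈ 472.82.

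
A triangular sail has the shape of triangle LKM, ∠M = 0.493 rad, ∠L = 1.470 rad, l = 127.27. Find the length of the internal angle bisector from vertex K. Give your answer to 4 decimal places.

The third angle is ∠K = π − ∠M − ∠L = 1.179 rad.
Law of sines: k = l·sin K/sin L ≈ 118.21.
Law of sines: m = l·sin M/sin L ≈ 60.54.
The bisector from K has length 2·m·l·cos(∠K/2)/(m+l) ≈ 68.211.

68.2113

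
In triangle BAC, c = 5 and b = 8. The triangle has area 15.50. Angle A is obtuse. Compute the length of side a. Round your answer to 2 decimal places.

From area = ½·c·b·sin A, we get sin A = 2·area/(c·b) ≈ 0.77500.
Taking the obtuse solution, ∠A ≈ 129.19°.
Law of cosines then gives a ≈ 11.813.

11.81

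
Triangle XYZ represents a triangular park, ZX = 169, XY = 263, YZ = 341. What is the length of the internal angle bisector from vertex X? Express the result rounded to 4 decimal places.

t_X ≈ 129.4339

By the law of cosines, cos X = (ZX² + XY² − YZ²) / (2·ZX·XY) ≈ -0.20869, so ∠X ≈ 102.05°.
The bisector from X has length 2·ZX·XY·cos(∠X/2)/(ZX+XY) ≈ 129.43.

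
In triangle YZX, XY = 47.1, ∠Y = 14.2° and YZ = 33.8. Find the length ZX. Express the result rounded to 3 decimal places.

By the law of cosines, ZX² = XY² + YZ² − 2·XY·YZ·cos Y = 274.17, so ZX ≈ 16.558.

16.558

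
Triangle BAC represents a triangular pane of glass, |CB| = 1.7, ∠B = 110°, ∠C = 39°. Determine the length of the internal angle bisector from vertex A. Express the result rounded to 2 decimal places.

The third angle is ∠A = 180° − ∠C − ∠B = 31.00°.
Law of sines: |AC| = |CB|·sin B/sin A ≈ 3.1017.
Law of sines: |BA| = |CB|·sin C/sin A ≈ 2.0772.
The bisector from A has length 2·|BA|·|AC|·cos(∠A/2)/(|BA|+|AC|) ≈ 2.3976.

t_A ≈ 2.40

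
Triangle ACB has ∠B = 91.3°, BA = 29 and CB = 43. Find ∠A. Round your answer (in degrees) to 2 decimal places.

55.11

By the law of cosines, AC² = CB² + BA² − 2·CB·BA·cos B = 2746.6, so AC ≈ 52.408.
Law of cosines again: cos A = (BA² + AC² − CB²)/(2·BA·AC) ≈ 0.57197, so ∠A ≈ 55.11°.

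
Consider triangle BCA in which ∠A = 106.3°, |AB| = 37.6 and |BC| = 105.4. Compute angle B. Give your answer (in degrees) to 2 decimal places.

∠B ≈ 53.68°

Law of sines: sin C = |AB|·sin A/|BC| ≈ 0.34240.
Since |BC| ≥ |AB|, only the acute value applies: ∠C ≈ 20.02°.
Then ∠B = 180° − ∠A − ∠C ≈ 53.68°.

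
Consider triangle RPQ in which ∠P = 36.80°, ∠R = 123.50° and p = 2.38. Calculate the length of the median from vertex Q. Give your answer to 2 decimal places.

2.81

The third angle is ∠Q = 180° − ∠R − ∠P = 19.70°.
Law of sines: r = p·sin R/sin P ≈ 3.3131.
Law of sines: q = p·sin Q/sin P ≈ 1.3393.
Median from Q: ½√(2·r² + 2·p² − q²) ≈ 2.8057.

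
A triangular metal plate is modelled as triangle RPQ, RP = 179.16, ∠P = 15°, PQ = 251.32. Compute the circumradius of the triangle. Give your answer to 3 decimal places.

175.741

By the law of cosines, QR² = RP² + PQ² − 2·RP·PQ·cos P = 8275.5, so QR ≈ 90.97.
Area = ½·RP·PQ·sin P ≈ 5826.9.
Circumradius = QR/(2 sin P) ≈ 175.74.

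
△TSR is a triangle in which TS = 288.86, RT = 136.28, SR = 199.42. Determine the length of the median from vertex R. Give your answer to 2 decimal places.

Median from R: ½√(2·SR² + 2·RT² − TS²) ≈ 91.161.

91.16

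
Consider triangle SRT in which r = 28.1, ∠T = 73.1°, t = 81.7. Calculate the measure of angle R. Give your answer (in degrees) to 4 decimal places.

Law of sines: sin R = r·sin T/t ≈ 0.32909.
Since t ≥ r, only the acute value applies: ∠R ≈ 19.21°.
Then ∠S = 180° − ∠T − ∠R ≈ 87.69°.

19.2134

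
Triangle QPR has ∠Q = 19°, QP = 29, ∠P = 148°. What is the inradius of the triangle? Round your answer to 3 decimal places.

4.631

The third angle is ∠R = 180° − ∠Q − ∠P = 13.00°.
Law of sines: PR = QP·sin Q/sin R ≈ 41.971.
Law of sines: RQ = QP·sin P/sin R ≈ 68.316.
Area = ½·QP·PR·sin P ≈ 322.5.
Semiperimeter s = (41.971+68.316+29)/2 = 69.643.
Inradius = area/s = 322.5/69.643 ≈ 4.6307.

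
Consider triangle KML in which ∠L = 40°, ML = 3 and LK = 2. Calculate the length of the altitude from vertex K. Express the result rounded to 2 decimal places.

h_K ≈ 1.29

By the law of cosines, KM² = ML² + LK² − 2·ML·LK·cos L = 3.8075, so KM ≈ 1.9513.
Area = ½·ML·LK·sin L ≈ 1.9284.
The altitude from K has length 2·area/ML ≈ 1.2856.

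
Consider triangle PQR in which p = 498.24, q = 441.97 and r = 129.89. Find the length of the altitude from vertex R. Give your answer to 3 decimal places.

419.639

Semiperimeter s = (498.24 + 441.97 + 129.89)/2 = 535.05.
Heron's formula: area = √(535.05·36.81·93.08·405.16) ≈ 27253.
The altitude from R has length 2·area/r ≈ 419.64.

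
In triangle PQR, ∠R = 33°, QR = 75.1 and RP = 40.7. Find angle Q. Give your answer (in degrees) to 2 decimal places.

By the law of cosines, PQ² = QR² + RP² − 2·QR·RP·cos R = 2169.6, so PQ ≈ 46.579.
Law of cosines again: cos Q = (PQ² + QR² − RP²)/(2·PQ·QR) ≈ 0.87950, so ∠Q ≈ 28.42°.

∠Q ≈ 28.42°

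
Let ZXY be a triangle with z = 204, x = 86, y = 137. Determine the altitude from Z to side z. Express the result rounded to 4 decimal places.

Semiperimeter s = (204 + 86 + 137)/2 = 213.5.
Heron's formula: area = √(213.5·9.5·127.5·76.5) ≈ 4447.8.
The altitude from Z has length 2·area/z ≈ 43.606.

h_Z ≈ 43.6060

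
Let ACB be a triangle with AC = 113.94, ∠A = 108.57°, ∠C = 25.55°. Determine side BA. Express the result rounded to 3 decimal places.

The third angle is ∠B = 180° − ∠A − ∠C = 45.88°.
Law of sines: BA = AC·sin C/sin B ≈ 68.454.

68.454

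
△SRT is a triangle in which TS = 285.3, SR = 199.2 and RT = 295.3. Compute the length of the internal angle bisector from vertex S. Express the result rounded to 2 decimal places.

By the law of cosines, cos S = (TS² + SR² − RT²) / (2·TS·SR) ≈ 0.29803, so ∠S ≈ 72.66°.
The bisector from S has length 2·TS·SR·cos(∠S/2)/(TS+SR) ≈ 189.

189.00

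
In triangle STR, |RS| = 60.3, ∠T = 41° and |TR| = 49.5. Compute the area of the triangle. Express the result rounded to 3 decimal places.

Law of sines: sin S = |TR|·sin T/|RS| ≈ 0.53856.
Since |RS| ≥ |TR|, only the acute value applies: ∠S ≈ 32.59°.
Then ∠R = 180° − ∠T − ∠S ≈ 106.41°.
Law of sines gives |ST| = |RS|·sin R/sin T ≈ 88.166.
Area = ½·|RS|·|TR|·sin R ≈ 1431.6.

area ≈ 1431.597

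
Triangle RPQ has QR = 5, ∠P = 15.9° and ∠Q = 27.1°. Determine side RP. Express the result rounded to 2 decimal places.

The third angle is ∠R = 180° − ∠P − ∠Q = 137.00°.
Law of sines: RP = QR·sin Q/sin P ≈ 8.3141.

8.31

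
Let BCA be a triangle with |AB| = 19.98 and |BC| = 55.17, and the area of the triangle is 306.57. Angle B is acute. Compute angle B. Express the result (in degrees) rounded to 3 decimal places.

33.796

From area = ½·|AB|·|BC|·sin B, we get sin B = 2·area/(|AB|·|BC|) ≈ 0.55624.
Taking the acute solution, ∠B ≈ 33.80°.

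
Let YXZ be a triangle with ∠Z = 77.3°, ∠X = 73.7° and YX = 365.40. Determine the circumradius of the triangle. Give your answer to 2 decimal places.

R ≈ 187.28

The third angle is ∠Y = 180° − ∠X − ∠Z = 29.00°.
Law of sines: XZ = YX·sin Y/sin Z ≈ 181.59.
Law of sines: ZY = YX·sin X/sin Z ≈ 359.51.
Circumradius = YX/(2 sin Z) ≈ 187.28.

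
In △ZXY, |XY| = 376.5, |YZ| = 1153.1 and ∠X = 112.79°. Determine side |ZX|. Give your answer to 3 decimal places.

953.777

Law of sines: sin Z = |XY|·sin X/|YZ| ≈ 0.30102.
Since |YZ| ≥ |XY|, only the acute value applies: ∠Z ≈ 17.52°.
Then ∠Y = 180° − ∠X − ∠Z ≈ 49.69°.
Law of sines gives |ZX| = |YZ|·sin Y/sin X ≈ 953.78.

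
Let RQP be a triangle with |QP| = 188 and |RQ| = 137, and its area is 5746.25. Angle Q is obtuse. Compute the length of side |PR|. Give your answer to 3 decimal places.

From area = ½·|RQ|·|QP|·sin Q, we get sin Q = 2·area/(|RQ|·|QP|) ≈ 0.44621.
Taking the obtuse solution, ∠Q ≈ 153.50°.
Law of cosines then gives |PR| ≈ 316.56.

316.564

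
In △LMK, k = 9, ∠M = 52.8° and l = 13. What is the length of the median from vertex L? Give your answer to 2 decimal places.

m_L ≈ 7.25

By the law of cosines, m² = k² + l² − 2·k·l·cos M = 108.52, so m ≈ 10.417.
Median from L: ½√(2·m² + 2·k² − l²) ≈ 7.2465.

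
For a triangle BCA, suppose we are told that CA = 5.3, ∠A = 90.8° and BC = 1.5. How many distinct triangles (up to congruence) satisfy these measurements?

CA·sin A = 5.3·sin(90.8°) ≈ 5.299.
Since ∠A is not acute, a triangle exists only if BC > CA; here BC ≤ CA, so there is no triangle.

0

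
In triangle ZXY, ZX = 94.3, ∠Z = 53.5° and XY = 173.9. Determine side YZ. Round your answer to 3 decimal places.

212.601

Law of sines: sin Y = ZX·sin Z/XY ≈ 0.43590.
Since XY ≥ ZX, only the acute value applies: ∠Y ≈ 25.84°.
Then ∠X = 180° − ∠Z − ∠Y ≈ 100.66°.
Law of sines gives YZ = XY·sin X/sin Z ≈ 212.6.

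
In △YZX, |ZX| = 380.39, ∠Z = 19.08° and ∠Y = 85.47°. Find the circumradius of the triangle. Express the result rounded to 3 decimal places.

The third angle is ∠X = 180° − ∠Y − ∠Z = 75.45°.
Law of sines: |XY| = |ZX|·sin Z/sin Y ≈ 124.73.
Law of sines: |YZ| = |ZX|·sin X/sin Y ≈ 369.34.
Circumradius = |ZX|/(2 sin Y) ≈ 190.79.

R ≈ 190.791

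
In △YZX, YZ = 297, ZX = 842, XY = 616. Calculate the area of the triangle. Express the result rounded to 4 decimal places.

68766.1480

Semiperimeter s = (842 + 616 + 297)/2 = 877.5.
Heron's formula: area = √(877.5·35.5·261.5·580.5) ≈ 68766.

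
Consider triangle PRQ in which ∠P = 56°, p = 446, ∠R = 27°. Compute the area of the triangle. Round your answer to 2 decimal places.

The third angle is ∠Q = 180° − ∠P − ∠R = 97.00°.
Law of sines: r = p·sin R/sin P ≈ 244.23.
Law of sines: q = p·sin Q/sin P ≈ 533.96.
Area = ½·p·r·sin Q ≈ 54058.

area ≈ 54058.37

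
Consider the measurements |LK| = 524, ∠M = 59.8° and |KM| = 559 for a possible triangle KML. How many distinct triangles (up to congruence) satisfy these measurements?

|KM|·sin M = 559·sin(59.8°) ≈ 483.1.
Since |KM| sin M < |LK| < |KM| (483.1 < 524 < 559), two triangles exist.

2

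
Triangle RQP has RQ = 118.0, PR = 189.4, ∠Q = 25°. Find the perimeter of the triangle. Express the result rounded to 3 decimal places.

perimeter ≈ 597.061

Law of sines: sin P = RQ·sin Q/PR ≈ 0.26330.
Since PR ≥ RQ, only the acute value applies: ∠P ≈ 15.27°.
Then ∠R = 180° − ∠Q − ∠P ≈ 139.73°.
Law of sines gives QP = PR·sin R/sin Q ≈ 289.66.
Semiperimeter s = (289.66+189.4+118)/2 = 298.53.
Perimeter = 289.66 + 189.4 + 118 = 597.06.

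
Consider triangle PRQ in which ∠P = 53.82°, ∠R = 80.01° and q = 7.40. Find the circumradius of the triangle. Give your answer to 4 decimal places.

5.1289

The third angle is ∠Q = 180° − ∠P − ∠R = 46.17°.
Law of sines: p = q·sin P/sin Q ≈ 8.2798.
Law of sines: r = q·sin R/sin Q ≈ 10.102.
Circumradius = q/(2 sin Q) ≈ 5.1289.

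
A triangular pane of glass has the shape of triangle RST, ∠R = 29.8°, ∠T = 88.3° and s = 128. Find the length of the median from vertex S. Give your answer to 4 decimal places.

94.9865

The third angle is ∠S = 180° − ∠T − ∠R = 61.90°.
Law of sines: r = s·sin R/sin S ≈ 72.113.
Law of sines: t = s·sin T/sin S ≈ 145.04.
Median from S: ½√(2·t² + 2·r² − s²) ≈ 94.986.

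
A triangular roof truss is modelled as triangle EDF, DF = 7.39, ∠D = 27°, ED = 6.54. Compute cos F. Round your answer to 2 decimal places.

cos F ≈ 0.47

By the law of cosines, FE² = ED² + DF² − 2·ED·DF·cos D = 11.258, so FE ≈ 3.3553.
Law of cosines again: cos F = (DF² + FE² − ED²)/(2·DF·FE) ≈ 0.46578, so ∠F ≈ 62.24°.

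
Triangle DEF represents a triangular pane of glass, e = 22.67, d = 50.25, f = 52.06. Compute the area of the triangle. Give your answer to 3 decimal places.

563.623

Semiperimeter s = (50.25 + 22.67 + 52.06)/2 = 62.49.
Heron's formula: area = √(62.49·12.24·39.82·10.43) ≈ 563.62.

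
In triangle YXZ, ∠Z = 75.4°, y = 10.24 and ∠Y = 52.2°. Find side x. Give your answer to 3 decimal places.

10.268

The third angle is ∠X = 180° − ∠Z − ∠Y = 52.40°.
Law of sines: x = y·sin X/sin Y ≈ 10.268.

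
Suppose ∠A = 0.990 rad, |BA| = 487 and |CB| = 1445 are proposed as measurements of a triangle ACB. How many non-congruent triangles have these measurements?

|BA|·sin A = 487·sin(0.990 rad) ≈ 407.1.
Since |CB| ≥ |BA|, exactly one triangle exists.

1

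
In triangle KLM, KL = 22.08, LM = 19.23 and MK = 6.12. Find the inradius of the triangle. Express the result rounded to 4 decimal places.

Semiperimeter s = (19.23 + 6.12 + 22.08)/2 = 23.715.
Heron's formula: area = √(23.715·4.485·17.595·1.635) ≈ 55.315.
Inradius = area/s = 55.315/23.715 ≈ 2.3325.

r ≈ 2.3325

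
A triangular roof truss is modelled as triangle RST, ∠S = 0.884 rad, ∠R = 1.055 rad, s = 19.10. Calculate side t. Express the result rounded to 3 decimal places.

The third angle is ∠T = π − ∠R − ∠S = 1.203 rad.
Law of sines: t = s·sin T/sin S ≈ 23.044.

23.044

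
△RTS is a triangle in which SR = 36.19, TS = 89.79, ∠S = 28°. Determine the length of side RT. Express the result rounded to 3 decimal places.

By the law of cosines, RT² = TS² + SR² − 2·TS·SR·cos S = 3633.7, so RT ≈ 60.28.

60.280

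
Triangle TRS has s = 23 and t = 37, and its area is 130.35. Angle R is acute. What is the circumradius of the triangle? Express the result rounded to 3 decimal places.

From area = ½·s·t·sin R, we get sin R = 2·area/(s·t) ≈ 0.30635.
Taking the acute solution, ∠R ≈ 0.311 rad.
Law of cosines then gives r ≈ 16.668.
Circumradius = r/(2 sin R) ≈ 27.205.

27.205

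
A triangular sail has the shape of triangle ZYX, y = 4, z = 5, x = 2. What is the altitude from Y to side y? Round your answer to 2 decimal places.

1.90

Semiperimeter s = (5 + 4 + 2)/2 = 5.5.
Heron's formula: area = √(5.5·0.5·1.5·3.5) ≈ 3.7997.
The altitude from Y has length 2·area/y ≈ 1.8998.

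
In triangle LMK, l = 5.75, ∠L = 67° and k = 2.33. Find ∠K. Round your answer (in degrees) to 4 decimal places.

21.9010

Law of sines: sin K = k·sin L/l ≈ 0.37300.
Since l ≥ k, only the acute value applies: ∠K ≈ 21.90°.
Then ∠M = 180° − ∠L − ∠K ≈ 91.10°.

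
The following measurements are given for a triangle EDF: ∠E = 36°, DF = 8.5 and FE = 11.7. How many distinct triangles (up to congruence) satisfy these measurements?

2

FE·sin E = 11.7·sin(36°) ≈ 6.877.
Since FE sin E < DF < FE (6.877 < 8.5 < 11.7), two triangles exist.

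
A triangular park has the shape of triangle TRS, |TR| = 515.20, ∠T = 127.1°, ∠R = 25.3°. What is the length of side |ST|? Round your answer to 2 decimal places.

475.24

The third angle is ∠S = 180° − ∠T − ∠R = 27.60°.
Law of sines: |ST| = |TR|·sin R/sin S ≈ 475.24.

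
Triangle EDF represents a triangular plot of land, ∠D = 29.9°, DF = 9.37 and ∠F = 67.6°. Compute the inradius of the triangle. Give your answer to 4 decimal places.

The third angle is ∠E = 180° − ∠D − ∠F = 82.50°.
Law of sines: FE = DF·sin D/sin E ≈ 4.7111.
Law of sines: ED = DF·sin F/sin E ≈ 8.7377.
Area = ½·DF·FE·sin F ≈ 20.406.
Semiperimeter s = (9.37+4.7111+8.7377)/2 = 11.409.
Inradius = area/s = 20.406/11.409 ≈ 1.7885.

r ≈ 1.7885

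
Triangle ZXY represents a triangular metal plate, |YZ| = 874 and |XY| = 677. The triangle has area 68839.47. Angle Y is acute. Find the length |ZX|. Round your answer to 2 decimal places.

From area = ½·|XY|·|YZ|·sin Y, we get sin Y = 2·area/(|XY|·|YZ|) ≈ 0.23268.
Taking the acute solution, ∠Y ≈ 13.46°.
Law of cosines then gives |ZX| ≈ 267.

267.00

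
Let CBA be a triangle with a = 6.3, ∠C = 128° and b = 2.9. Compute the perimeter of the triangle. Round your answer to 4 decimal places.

By the law of cosines, c² = b² + a² − 2·b·a·cos C = 70.596, so c ≈ 8.4022.
Semiperimeter s = (8.4022+2.9+6.3)/2 = 8.8011.
Perimeter = 8.4022 + 2.9 + 6.3 = 17.602.

perimeter ≈ 17.6022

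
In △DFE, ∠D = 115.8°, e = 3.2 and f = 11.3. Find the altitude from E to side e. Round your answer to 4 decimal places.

h_E ≈ 10.1736

By the law of cosines, d² = f² + e² − 2·f·e·cos D = 169.41, so d ≈ 13.016.
Area = ½·f·e·sin D ≈ 16.278.
The altitude from E has length 2·area/e ≈ 10.174.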